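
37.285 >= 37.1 True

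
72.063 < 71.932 False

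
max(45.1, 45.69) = 45.69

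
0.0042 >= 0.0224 False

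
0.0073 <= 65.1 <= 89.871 True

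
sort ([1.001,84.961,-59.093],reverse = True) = [84.961,1.001,-59.093]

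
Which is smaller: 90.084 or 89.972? 89.972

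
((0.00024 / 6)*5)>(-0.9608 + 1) False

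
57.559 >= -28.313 True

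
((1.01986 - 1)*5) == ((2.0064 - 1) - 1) False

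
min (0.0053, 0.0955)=0.0053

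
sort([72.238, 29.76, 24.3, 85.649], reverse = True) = [85.649, 72.238, 29.76, 24.3]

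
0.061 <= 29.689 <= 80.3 True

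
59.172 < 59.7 True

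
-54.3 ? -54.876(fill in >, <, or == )>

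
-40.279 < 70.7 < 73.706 True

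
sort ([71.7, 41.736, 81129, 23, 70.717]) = [23, 41.736, 70.717, 71.7, 81129]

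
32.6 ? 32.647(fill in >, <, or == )<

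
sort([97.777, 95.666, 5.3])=[5.3, 95.666, 97.777]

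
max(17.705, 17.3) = 17.705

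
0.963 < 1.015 True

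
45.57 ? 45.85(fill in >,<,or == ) <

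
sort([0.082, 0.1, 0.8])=[0.082, 0.1, 0.8]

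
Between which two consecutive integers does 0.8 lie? 0 and 1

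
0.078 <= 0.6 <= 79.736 True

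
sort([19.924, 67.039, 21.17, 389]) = [19.924, 21.17, 67.039, 389]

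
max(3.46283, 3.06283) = 3.46283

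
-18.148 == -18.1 False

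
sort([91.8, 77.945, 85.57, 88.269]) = [77.945, 85.57, 88.269, 91.8]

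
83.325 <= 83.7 True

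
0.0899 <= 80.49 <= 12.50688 False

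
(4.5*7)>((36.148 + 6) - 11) True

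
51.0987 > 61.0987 False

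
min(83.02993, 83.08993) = 83.02993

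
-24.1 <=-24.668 False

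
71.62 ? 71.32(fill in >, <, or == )>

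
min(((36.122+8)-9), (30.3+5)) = 35.122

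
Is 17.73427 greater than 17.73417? Yes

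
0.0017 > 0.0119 False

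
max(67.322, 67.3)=67.322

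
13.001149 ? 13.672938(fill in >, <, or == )<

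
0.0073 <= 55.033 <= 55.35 True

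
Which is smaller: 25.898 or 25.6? 25.6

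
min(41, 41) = 41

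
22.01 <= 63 True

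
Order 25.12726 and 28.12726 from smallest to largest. 25.12726, 28.12726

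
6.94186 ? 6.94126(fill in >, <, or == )>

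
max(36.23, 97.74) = 97.74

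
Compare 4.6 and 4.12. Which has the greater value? 4.6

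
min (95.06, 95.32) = 95.06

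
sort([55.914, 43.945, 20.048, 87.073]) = [20.048, 43.945, 55.914, 87.073]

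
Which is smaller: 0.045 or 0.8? 0.045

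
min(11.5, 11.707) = 11.5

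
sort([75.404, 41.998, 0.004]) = [0.004, 41.998, 75.404]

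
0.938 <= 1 True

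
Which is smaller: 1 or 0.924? 0.924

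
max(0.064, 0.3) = 0.3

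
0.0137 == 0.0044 False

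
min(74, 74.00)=74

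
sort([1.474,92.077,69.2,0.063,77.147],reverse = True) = [92.077,77.147,69.2,1.474,0.063]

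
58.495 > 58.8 False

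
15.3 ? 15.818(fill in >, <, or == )<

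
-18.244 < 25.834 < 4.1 False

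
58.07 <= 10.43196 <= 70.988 False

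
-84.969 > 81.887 False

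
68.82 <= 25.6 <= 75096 False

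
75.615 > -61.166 True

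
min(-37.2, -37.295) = -37.295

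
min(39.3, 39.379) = 39.3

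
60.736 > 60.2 True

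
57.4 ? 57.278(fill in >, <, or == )>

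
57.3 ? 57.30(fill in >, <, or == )==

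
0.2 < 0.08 False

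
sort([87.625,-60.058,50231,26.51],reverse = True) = [50231,87.625,26.51,-60.058]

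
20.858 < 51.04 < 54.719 True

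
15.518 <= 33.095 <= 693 True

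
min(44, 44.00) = 44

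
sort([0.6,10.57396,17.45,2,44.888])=[0.6,2,10.57396,17.45,44.888]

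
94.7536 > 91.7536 True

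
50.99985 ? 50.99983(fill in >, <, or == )>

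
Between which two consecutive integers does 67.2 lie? 67 and 68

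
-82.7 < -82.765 False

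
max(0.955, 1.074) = 1.074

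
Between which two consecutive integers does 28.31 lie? 28 and 29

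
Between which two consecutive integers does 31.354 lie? 31 and 32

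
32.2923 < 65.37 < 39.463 False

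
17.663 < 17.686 True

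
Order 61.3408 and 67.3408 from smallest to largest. 61.3408,67.3408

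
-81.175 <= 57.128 True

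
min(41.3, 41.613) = 41.3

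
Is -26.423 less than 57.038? Yes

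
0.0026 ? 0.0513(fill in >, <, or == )<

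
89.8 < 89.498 False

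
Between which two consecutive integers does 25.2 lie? 25 and 26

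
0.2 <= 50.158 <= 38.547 False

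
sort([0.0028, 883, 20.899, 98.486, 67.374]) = [0.0028, 20.899, 67.374, 98.486, 883]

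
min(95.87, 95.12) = 95.12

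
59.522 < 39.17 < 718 False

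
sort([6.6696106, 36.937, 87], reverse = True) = [87, 36.937, 6.6696106]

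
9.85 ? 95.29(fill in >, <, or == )<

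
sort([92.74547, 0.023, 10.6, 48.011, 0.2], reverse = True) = [92.74547, 48.011, 10.6, 0.2, 0.023]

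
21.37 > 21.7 False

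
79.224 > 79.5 False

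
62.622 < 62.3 False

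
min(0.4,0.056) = 0.056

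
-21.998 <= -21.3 True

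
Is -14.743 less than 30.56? Yes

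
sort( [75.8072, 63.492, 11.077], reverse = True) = [75.8072, 63.492, 11.077]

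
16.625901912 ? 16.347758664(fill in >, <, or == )>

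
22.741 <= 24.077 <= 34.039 True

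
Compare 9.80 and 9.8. They are equal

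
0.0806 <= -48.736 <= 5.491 False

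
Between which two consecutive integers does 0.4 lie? 0 and 1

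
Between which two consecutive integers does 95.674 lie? 95 and 96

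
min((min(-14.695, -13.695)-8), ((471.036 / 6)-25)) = -22.695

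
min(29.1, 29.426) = 29.1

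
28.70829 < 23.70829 False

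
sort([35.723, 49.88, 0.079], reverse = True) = [49.88, 35.723, 0.079]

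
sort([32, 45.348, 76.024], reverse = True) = [76.024, 45.348, 32]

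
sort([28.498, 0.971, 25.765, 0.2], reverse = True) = [28.498, 25.765, 0.971, 0.2]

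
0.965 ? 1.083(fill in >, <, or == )<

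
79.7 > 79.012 True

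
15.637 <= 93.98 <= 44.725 False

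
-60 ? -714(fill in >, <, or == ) >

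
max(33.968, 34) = 34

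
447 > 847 False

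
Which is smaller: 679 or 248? 248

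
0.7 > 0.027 True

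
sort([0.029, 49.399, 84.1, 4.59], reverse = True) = [84.1, 49.399, 4.59, 0.029]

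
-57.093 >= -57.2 True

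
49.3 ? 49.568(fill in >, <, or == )<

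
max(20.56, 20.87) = 20.87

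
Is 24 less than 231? Yes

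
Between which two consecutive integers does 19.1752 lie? 19 and 20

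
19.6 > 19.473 True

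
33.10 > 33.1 False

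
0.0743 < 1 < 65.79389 True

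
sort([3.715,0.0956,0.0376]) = [0.0376,0.0956,3.715]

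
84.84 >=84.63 True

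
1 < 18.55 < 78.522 True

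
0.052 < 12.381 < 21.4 True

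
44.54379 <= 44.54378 False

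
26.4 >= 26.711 False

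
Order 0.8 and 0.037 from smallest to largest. 0.037, 0.8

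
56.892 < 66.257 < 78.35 True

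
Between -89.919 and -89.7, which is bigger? -89.7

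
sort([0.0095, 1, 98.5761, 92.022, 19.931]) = [0.0095, 1, 19.931, 92.022, 98.5761]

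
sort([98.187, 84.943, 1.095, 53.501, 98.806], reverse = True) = [98.806, 98.187, 84.943, 53.501, 1.095]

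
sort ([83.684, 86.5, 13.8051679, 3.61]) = [3.61, 13.8051679, 83.684, 86.5]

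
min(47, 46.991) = 46.991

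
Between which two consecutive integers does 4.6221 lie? 4 and 5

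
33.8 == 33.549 False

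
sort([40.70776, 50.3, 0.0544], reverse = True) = [50.3, 40.70776, 0.0544]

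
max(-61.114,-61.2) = -61.114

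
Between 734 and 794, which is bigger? 794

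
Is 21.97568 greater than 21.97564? Yes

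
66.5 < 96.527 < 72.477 False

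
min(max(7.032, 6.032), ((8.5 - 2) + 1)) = 7.032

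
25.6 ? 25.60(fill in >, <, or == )==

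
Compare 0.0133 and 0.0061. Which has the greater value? 0.0133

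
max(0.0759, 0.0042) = 0.0759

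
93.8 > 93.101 True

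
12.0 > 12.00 False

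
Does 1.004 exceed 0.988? Yes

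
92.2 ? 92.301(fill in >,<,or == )<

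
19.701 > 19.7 True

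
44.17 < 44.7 True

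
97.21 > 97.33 False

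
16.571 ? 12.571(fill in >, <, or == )>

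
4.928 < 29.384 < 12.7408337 False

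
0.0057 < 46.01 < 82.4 True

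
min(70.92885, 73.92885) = 70.92885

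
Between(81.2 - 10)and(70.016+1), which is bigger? (81.2 - 10)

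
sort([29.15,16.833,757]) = [16.833,29.15,757]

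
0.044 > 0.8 False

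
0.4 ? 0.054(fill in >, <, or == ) >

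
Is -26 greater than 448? No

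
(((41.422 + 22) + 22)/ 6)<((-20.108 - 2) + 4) False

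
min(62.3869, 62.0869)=62.0869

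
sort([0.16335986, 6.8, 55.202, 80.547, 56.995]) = [0.16335986, 6.8, 55.202, 56.995, 80.547]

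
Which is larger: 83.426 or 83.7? 83.7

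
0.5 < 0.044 False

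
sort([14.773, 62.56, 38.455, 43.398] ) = [14.773, 38.455, 43.398, 62.56]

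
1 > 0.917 True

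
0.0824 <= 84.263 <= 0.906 False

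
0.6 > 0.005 True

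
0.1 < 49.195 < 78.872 True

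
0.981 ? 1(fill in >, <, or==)<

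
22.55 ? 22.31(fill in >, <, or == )>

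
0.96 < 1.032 True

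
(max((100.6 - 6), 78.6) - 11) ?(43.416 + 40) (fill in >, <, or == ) >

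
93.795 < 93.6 False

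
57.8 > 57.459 True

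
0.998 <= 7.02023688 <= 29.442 True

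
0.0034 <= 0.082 True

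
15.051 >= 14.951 True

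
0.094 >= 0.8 False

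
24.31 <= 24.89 True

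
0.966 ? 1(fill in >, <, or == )<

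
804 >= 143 True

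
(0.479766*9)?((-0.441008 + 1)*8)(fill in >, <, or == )<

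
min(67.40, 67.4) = 67.40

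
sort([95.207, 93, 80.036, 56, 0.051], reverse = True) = [95.207, 93, 80.036, 56, 0.051]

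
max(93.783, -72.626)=93.783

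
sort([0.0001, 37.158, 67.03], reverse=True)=[67.03, 37.158, 0.0001]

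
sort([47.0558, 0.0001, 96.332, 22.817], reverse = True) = [96.332, 47.0558, 22.817, 0.0001]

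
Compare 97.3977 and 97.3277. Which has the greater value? 97.3977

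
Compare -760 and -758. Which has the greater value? -758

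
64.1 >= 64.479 False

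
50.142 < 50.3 True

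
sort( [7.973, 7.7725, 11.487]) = [7.7725, 7.973, 11.487]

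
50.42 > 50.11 True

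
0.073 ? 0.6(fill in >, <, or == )<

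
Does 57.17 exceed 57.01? Yes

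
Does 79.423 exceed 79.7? No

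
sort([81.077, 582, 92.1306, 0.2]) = [0.2, 81.077, 92.1306, 582]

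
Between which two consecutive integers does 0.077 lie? 0 and 1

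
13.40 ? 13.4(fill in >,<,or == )==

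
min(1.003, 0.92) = 0.92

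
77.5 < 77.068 False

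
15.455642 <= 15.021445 False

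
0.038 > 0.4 False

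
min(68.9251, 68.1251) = 68.1251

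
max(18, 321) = 321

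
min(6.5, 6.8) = 6.5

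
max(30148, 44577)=44577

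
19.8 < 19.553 False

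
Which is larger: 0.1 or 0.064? 0.1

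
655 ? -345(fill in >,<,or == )>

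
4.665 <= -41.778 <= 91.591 False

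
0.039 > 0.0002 True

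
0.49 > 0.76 False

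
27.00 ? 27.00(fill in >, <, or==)==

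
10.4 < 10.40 False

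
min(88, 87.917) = 87.917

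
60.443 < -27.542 False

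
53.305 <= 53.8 True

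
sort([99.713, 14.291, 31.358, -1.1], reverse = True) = [99.713, 31.358, 14.291, -1.1]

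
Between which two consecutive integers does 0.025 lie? 0 and 1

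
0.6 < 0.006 False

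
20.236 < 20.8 True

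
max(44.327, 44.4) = 44.4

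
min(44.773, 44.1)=44.1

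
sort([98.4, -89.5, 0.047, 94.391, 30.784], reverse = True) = [98.4, 94.391, 30.784, 0.047, -89.5]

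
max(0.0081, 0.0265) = 0.0265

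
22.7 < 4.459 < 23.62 False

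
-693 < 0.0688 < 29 True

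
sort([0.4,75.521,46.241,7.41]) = [0.4,7.41,46.241,75.521]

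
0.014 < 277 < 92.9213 False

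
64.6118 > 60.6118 True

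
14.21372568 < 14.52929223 True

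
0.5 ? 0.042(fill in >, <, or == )>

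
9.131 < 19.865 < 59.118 True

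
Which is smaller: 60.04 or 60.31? 60.04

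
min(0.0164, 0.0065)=0.0065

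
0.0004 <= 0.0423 True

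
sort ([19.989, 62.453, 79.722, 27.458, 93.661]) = [19.989, 27.458, 62.453, 79.722, 93.661]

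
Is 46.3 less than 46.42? Yes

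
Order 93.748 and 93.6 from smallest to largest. 93.6, 93.748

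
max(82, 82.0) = 82.0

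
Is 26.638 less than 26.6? No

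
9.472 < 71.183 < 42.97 False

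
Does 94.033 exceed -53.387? Yes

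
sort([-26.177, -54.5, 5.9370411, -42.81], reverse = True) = [5.9370411, -26.177, -42.81, -54.5]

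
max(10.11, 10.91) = 10.91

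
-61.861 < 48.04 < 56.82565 True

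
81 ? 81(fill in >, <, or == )==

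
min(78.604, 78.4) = 78.4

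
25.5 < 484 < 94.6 False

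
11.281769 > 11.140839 True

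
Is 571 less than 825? Yes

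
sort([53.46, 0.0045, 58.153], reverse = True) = [58.153, 53.46, 0.0045]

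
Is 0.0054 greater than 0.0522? No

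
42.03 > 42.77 False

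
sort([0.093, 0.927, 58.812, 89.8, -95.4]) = [-95.4, 0.093, 0.927, 58.812, 89.8]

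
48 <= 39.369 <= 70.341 False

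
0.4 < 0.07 False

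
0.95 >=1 False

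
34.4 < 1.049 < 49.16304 False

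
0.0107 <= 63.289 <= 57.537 False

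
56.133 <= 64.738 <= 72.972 True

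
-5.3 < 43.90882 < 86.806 True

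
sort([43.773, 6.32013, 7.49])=[6.32013, 7.49, 43.773]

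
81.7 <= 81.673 False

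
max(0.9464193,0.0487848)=0.9464193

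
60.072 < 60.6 True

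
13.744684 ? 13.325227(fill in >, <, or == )>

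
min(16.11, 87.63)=16.11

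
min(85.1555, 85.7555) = 85.1555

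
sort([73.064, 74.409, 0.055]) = [0.055, 73.064, 74.409]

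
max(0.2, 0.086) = 0.2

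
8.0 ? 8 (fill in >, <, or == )==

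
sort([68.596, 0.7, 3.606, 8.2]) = [0.7, 3.606, 8.2, 68.596]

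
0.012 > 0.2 False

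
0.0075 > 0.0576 False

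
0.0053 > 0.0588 False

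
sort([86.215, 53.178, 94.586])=[53.178, 86.215, 94.586]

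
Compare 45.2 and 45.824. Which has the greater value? 45.824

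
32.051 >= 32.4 False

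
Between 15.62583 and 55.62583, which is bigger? 55.62583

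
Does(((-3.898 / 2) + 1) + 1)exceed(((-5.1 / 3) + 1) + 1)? No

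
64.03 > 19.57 True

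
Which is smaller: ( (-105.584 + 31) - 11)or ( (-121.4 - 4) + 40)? ( (-105.584 + 31) - 11)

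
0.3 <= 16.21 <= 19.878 True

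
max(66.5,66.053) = 66.5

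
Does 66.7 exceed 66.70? No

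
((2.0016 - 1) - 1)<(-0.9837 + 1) True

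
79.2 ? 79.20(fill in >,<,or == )==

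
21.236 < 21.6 True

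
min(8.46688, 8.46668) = 8.46668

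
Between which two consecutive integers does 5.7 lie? 5 and 6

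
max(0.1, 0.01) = 0.1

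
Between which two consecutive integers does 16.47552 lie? 16 and 17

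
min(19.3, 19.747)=19.3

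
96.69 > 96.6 True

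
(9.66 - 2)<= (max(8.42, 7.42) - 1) False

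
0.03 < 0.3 True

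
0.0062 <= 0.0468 True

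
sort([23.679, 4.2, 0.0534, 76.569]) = [0.0534, 4.2, 23.679, 76.569]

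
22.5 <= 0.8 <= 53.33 False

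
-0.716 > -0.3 False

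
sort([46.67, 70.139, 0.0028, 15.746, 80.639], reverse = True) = [80.639, 70.139, 46.67, 15.746, 0.0028]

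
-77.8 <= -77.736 True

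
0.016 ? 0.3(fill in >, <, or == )<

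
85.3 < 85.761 True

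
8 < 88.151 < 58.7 False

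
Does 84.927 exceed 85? No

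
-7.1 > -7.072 False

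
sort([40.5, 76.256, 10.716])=[10.716, 40.5, 76.256]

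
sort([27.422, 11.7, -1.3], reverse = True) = [27.422, 11.7, -1.3]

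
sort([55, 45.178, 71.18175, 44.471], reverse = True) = [71.18175, 55, 45.178, 44.471]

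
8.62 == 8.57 False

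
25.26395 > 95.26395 False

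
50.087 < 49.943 False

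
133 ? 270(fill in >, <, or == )<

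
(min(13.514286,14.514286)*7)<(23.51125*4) False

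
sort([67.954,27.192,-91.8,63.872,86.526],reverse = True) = [86.526,67.954,63.872,27.192,-91.8]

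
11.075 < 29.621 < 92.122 True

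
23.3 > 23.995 False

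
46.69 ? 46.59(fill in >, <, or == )>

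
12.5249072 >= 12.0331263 True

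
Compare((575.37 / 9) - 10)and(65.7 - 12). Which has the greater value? ((575.37 / 9) - 10)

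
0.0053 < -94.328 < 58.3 False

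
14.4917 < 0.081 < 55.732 False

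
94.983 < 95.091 True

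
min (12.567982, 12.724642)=12.567982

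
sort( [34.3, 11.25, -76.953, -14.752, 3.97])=[-76.953, -14.752, 3.97, 11.25, 34.3]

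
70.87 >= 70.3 True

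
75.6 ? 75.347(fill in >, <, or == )>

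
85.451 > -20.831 True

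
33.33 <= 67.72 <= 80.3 True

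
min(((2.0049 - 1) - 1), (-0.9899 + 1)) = 0.0049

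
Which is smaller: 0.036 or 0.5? 0.036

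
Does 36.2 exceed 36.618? No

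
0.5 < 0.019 False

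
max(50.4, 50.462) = 50.462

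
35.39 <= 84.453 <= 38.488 False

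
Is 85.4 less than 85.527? Yes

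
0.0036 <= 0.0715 True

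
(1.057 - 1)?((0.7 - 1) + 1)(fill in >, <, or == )<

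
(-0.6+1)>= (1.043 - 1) True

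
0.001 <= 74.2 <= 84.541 True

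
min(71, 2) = 2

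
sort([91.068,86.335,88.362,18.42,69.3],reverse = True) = [91.068,88.362,86.335,69.3,18.42]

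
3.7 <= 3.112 False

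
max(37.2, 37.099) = 37.2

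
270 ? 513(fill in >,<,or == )<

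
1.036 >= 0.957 True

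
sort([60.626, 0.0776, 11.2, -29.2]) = [-29.2, 0.0776, 11.2, 60.626]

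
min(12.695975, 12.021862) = 12.021862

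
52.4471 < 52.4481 True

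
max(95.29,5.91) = 95.29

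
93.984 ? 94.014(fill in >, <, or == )<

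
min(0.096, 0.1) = 0.096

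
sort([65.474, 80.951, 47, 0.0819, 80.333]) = [0.0819, 47, 65.474, 80.333, 80.951]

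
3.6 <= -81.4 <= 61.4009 False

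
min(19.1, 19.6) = 19.1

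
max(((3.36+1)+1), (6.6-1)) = 5.6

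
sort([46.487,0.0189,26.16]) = [0.0189,26.16,46.487]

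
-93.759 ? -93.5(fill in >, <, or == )<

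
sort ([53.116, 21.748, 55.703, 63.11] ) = [21.748, 53.116, 55.703, 63.11]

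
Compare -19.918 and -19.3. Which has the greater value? -19.3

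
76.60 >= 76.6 True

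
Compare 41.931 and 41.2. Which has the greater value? 41.931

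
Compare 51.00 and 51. They are equal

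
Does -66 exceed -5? No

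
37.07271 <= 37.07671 True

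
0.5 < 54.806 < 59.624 True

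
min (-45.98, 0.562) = -45.98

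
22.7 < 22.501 False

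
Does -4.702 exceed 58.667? No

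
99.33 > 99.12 True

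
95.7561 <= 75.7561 False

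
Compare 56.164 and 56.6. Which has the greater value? 56.6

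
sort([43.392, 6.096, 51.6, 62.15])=[6.096, 43.392, 51.6, 62.15]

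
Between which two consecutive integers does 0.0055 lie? 0 and 1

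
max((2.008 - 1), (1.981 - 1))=1.008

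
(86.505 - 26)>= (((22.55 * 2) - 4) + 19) True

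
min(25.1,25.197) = 25.1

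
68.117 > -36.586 True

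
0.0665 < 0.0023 False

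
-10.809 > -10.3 False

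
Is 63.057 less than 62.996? No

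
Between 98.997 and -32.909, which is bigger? 98.997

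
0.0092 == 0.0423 False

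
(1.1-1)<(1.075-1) False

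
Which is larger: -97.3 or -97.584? -97.3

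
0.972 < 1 True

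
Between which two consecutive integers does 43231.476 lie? 43231 and 43232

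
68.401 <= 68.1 False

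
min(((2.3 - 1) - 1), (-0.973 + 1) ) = 0.027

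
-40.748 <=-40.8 False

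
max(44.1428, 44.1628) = 44.1628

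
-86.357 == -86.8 False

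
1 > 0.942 True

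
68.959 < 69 True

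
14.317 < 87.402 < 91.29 True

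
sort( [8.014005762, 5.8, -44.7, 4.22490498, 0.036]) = [-44.7, 0.036, 4.22490498, 5.8, 8.014005762]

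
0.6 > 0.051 True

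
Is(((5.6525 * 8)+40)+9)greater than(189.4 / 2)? No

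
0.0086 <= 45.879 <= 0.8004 False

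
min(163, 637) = 163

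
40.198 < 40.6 True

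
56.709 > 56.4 True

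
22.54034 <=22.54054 True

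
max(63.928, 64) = 64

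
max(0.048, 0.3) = 0.3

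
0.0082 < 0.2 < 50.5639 True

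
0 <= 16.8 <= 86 True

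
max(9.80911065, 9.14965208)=9.80911065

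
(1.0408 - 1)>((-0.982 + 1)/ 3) True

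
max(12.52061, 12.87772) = 12.87772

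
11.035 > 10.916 True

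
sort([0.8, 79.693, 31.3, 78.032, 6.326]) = [0.8, 6.326, 31.3, 78.032, 79.693]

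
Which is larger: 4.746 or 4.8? 4.8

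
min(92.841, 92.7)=92.7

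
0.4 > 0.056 True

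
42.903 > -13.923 True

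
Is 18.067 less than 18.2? Yes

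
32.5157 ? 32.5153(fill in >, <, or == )>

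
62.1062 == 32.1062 False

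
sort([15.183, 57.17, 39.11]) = [15.183, 39.11, 57.17]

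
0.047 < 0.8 True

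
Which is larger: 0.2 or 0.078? 0.2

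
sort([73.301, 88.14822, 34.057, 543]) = [34.057, 73.301, 88.14822, 543]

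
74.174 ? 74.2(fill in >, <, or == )<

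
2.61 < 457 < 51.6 False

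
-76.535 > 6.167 False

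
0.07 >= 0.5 False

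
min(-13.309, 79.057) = -13.309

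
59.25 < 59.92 True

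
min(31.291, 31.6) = 31.291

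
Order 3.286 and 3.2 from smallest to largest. 3.2, 3.286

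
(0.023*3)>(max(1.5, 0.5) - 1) False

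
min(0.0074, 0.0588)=0.0074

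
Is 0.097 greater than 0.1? No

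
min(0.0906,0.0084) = 0.0084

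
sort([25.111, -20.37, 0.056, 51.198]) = [-20.37, 0.056, 25.111, 51.198]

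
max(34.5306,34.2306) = 34.5306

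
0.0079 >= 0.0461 False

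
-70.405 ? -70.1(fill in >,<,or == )<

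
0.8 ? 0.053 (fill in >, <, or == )>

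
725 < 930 True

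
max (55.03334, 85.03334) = 85.03334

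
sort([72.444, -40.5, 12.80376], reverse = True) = [72.444, 12.80376, -40.5]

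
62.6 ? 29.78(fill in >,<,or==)>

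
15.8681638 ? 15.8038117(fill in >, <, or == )>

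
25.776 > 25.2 True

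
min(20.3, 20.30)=20.3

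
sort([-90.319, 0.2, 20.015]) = [-90.319, 0.2, 20.015]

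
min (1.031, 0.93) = 0.93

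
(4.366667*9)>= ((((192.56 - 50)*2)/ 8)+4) False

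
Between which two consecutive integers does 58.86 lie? 58 and 59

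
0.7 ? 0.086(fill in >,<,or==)>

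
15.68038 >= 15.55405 True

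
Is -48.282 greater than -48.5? Yes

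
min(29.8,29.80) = 29.8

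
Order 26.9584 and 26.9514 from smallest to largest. 26.9514, 26.9584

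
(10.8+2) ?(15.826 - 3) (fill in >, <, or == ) <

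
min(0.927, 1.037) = 0.927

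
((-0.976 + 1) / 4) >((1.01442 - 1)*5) False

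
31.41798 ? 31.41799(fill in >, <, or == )<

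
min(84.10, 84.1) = 84.10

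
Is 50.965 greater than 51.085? No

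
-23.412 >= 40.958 False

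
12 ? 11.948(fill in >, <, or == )>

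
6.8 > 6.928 False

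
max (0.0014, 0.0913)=0.0913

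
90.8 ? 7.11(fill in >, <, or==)>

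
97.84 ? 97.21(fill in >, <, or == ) >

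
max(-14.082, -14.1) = -14.082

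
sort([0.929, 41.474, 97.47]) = [0.929, 41.474, 97.47]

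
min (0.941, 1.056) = 0.941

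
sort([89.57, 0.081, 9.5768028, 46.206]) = [0.081, 9.5768028, 46.206, 89.57]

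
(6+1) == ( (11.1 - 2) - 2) False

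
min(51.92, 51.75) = 51.75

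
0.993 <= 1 True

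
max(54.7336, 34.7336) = 54.7336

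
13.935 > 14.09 False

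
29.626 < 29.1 False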